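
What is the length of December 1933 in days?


December 1933

31 days


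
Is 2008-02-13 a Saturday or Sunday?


Anchor: Jan 1, 2008. With p = 2008 - 1 = 2007: (p + p//4 - p//100 + p//400) mod 7 = (2007 + 501 - 20 + 5) mod 7 = 2493 mod 7 = 1 -> Tuesday (Mon=0 ... Sun=6)
Day of year: 44; offset = 43
Weekday index = (1 + 43) mod 7 = 2 -> Wednesday
Weekend days: Saturday, Sunday

No


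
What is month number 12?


Month 12 of 12

December


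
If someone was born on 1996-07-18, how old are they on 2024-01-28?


Birth: 1996-07-18
Reference: 2024-01-28
Year difference: 2024 - 1996 = 28
Birthday not yet reached in 2024, subtract 1

27 years old


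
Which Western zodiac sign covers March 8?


Date: March 8
Conventional tropical zodiac dates: Pisces from February 19 onward; Aries starts March 21
March 8 falls within the Pisces range

Pisces


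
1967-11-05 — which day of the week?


Date: November 5, 1967
Anchor: Jan 1, 1967. With p = 1967 - 1 = 1966: (p + p//4 - p//100 + p//400) mod 7 = (1966 + 491 - 19 + 4) mod 7 = 2442 mod 7 = 6 -> Sunday (Mon=0 ... Sun=6)
Days before November (Jan-Oct): 304; offset = 304 + 5 - 1 = 308
Weekday index = (6 + 308) mod 7 = 6

Day of the week: Sunday


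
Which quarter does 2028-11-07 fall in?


Month: November (month 11)
Q1: Jan-Mar, Q2: Apr-Jun, Q3: Jul-Sep, Q4: Oct-Dec

Q4


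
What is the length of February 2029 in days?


February 2029 (leap year: no)

28 days


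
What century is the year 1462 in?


Century = (year - 1) // 100 + 1
= (1462 - 1) // 100 + 1
= 1461 // 100 + 1
= 14 + 1

15th century


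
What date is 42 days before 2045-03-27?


Start: 2045-03-27, subtract 42 days
Back 27 days from March 27 reaches February 28, 2045 -> 15 left
February 2045: 28 - 15 = 13 -> lands on February 13

Result: 2045-02-13


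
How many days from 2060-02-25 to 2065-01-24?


From 2060-02-25 to 2065-01-24
2060-02-25: days before February = 31; day of year = 31 + 25 = 56
2065-01-24: day of year = 24
Rest of 2060: 366 - 56 = 310
Full years 2061 (365), 2062 (365), 2063 (365), 2064 (366): 1461
Total = 310 + 1461 + 24 = 1795

1795 days


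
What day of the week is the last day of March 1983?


March 1983 has 31 days
Anchor: Jan 1, 1983. With p = 1983 - 1 = 1982: (p + p//4 - p//100 + p//400) mod 7 = (1982 + 495 - 19 + 4) mod 7 = 2462 mod 7 = 5 -> Saturday (Mon=0 ... Sun=6)
Days before March (Jan-Feb): 59; March 1 index = (5 + 59) mod 7 = 1 -> Tuesday
Last day offset: 31 - 1 = 30 days
Weekday index = (1 + 30) mod 7 = 3

Thursday, March 31


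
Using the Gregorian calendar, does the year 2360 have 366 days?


Gregorian leap year rule: divisible by 4, but not by 100, unless also by 400.
2360 is divisible by 4 but not 100 -> leap year

Yes


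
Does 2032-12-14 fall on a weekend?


Anchor: Jan 1, 2032. With p = 2032 - 1 = 2031: (p + p//4 - p//100 + p//400) mod 7 = (2031 + 507 - 20 + 5) mod 7 = 2523 mod 7 = 3 -> Thursday (Mon=0 ... Sun=6)
Day of year: 349; offset = 348
Weekday index = (3 + 348) mod 7 = 1 -> Tuesday
Weekend days: Saturday, Sunday

No


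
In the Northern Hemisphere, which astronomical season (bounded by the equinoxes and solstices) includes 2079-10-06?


Date: October 6
Astronomical Autumn (approx.; exact equinox/solstice day varies by year): September 22 to December 20
October 6 falls within the Autumn window

Autumn


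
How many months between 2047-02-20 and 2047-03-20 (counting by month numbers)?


From February 2047 to March 2047
0 years * 12 = 0 months, plus 1 month = 1

1 month


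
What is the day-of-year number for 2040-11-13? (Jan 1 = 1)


Date: November 13, 2040
Days in months 1 through 10: 305
Plus 13 days in November

Day of year: 318


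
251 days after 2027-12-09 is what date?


Start: 2027-12-09, add 251 days
December 2027 has 31 days: 31 - 9 = 22 days to December 31 -> 229 left
January 2028 has 31 days -> 198 left
February 2028 has 29 days -> 169 left
March 2028 has 31 days -> 138 left
April 2028 has 30 days -> 108 left
May 2028 has 31 days -> 77 left
June 2028 has 30 days -> 47 left
July 2028 has 31 days -> 16 left
August 2028: 16 <= 31 -> lands on August 16

Result: 2028-08-16


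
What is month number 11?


Month 11 of 12

November


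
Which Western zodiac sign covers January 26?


Date: January 26
Conventional tropical zodiac dates: Aquarius from January 20 onward; Pisces starts February 19
January 26 falls within the Aquarius range

Aquarius


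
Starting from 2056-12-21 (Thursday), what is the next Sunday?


Current: Thursday
Target: Sunday
Days ahead: 3

Next Sunday: 2056-12-24


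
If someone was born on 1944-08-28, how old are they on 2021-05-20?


Birth: 1944-08-28
Reference: 2021-05-20
Year difference: 2021 - 1944 = 77
Birthday not yet reached in 2021, subtract 1

76 years old


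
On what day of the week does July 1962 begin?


Target: July 1, 1962
Anchor: Jan 1, 1962. With p = 1962 - 1 = 1961: (p + p//4 - p//100 + p//400) mod 7 = (1961 + 490 - 19 + 4) mod 7 = 2436 mod 7 = 0 -> Monday (Mon=0 ... Sun=6)
Days before July (Jan-Jun): 181 days
Weekday index = (0 + 181) mod 7 = 6

Sunday


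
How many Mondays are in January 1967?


January 1967 has 31 days
Anchor: Jan 1, 1967. With p = 1967 - 1 = 1966: (p + p//4 - p//100 + p//400) mod 7 = (1966 + 491 - 19 + 4) mod 7 = 2442 mod 7 = 6 -> Sunday (Mon=0 ... Sun=6)
January 1 is the anchor itself -> Sunday
First Monday is January 2
Mondays: 2, 9, 16, 23, 30

5 Mondays


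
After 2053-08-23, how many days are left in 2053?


Day of year: 235 of 365
Remaining = 365 - 235

130 days


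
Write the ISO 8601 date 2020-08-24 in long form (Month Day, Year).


ISO 2020-08-24 parses as year=2020, month=08, day=24
Month 8 -> August

August 24, 2020


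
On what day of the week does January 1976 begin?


Target: January 1, 1976
Anchor: Jan 1, 1976. With p = 1976 - 1 = 1975: (p + p//4 - p//100 + p//400) mod 7 = (1975 + 493 - 19 + 4) mod 7 = 2453 mod 7 = 3 -> Thursday (Mon=0 ... Sun=6)
Offset from anchor: 0 days
Weekday index = (3 + 0) mod 7 = 3

Thursday


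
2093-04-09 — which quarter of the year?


Month: April (month 4)
Q1: Jan-Mar, Q2: Apr-Jun, Q3: Jul-Sep, Q4: Oct-Dec

Q2


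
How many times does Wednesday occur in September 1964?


September 1964 has 30 days
Anchor: Jan 1, 1964. With p = 1964 - 1 = 1963: (p + p//4 - p//100 + p//400) mod 7 = (1963 + 490 - 19 + 4) mod 7 = 2438 mod 7 = 2 -> Wednesday (Mon=0 ... Sun=6)
Days before September (Jan-Aug): 244; September 1 index = (2 + 244) mod 7 = 1 -> Tuesday
First Wednesday is September 2
Wednesdays: 2, 9, 16, 23, 30

5 Wednesdays


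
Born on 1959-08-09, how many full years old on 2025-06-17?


Birth: 1959-08-09
Reference: 2025-06-17
Year difference: 2025 - 1959 = 66
Birthday not yet reached in 2025, subtract 1

65 years old


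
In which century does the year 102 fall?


Century = (year - 1) // 100 + 1
= (102 - 1) // 100 + 1
= 101 // 100 + 1
= 1 + 1

2nd century


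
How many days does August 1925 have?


August 1925

31 days


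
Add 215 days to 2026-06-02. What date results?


Start: 2026-06-02, add 215 days
June 2026 has 30 days: 30 - 2 = 28 days to June 30 -> 187 left
July 2026 has 31 days -> 156 left
August 2026 has 31 days -> 125 left
September 2026 has 30 days -> 95 left
October 2026 has 31 days -> 64 left
November 2026 has 30 days -> 34 left
December 2026 has 31 days -> 3 left
January 2027: 3 <= 31 -> lands on January 3

Result: 2027-01-03


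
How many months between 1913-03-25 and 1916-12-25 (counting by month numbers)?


From March 1913 to December 1916
3 years * 12 = 36 months, plus 9 months = 45

45 months


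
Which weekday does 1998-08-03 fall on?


Date: August 3, 1998
Anchor: Jan 1, 1998. With p = 1998 - 1 = 1997: (p + p//4 - p//100 + p//400) mod 7 = (1997 + 499 - 19 + 4) mod 7 = 2481 mod 7 = 3 -> Thursday (Mon=0 ... Sun=6)
Days before August (Jan-Jul): 212; offset = 212 + 3 - 1 = 214
Weekday index = (3 + 214) mod 7 = 0

Day of the week: Monday


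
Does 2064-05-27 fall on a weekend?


Anchor: Jan 1, 2064. With p = 2064 - 1 = 2063: (p + p//4 - p//100 + p//400) mod 7 = (2063 + 515 - 20 + 5) mod 7 = 2563 mod 7 = 1 -> Tuesday (Mon=0 ... Sun=6)
Day of year: 148; offset = 147
Weekday index = (1 + 147) mod 7 = 1 -> Tuesday
Weekend days: Saturday, Sunday

No


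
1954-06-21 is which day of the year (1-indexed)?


Date: June 21, 1954
Days in months 1 through 5: 151
Plus 21 days in June

Day of year: 172


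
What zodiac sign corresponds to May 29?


Date: May 29
Conventional tropical zodiac dates: Gemini from May 21 onward; Cancer starts June 21
May 29 falls within the Gemini range

Gemini


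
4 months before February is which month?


February is month 2
2 - 4 = -2; wrap: -2 + 12 = 10

October


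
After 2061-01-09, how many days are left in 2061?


Day of year: 9 of 365
Remaining = 365 - 9

356 days


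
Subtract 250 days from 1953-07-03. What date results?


Start: 1953-07-03, subtract 250 days
Back 3 days from July 3 reaches June 30, 1953 -> 247 left
June 1953 has 30 days -> back to May 31, 1953 -> 217 left
May 1953 has 31 days -> back to April 30, 1953 -> 186 left
April 1953 has 30 days -> back to March 31, 1953 -> 156 left
March 1953 has 31 days -> back to February 28, 1953 -> 125 left
February 1953 has 28 days -> back to January 31, 1953 -> 97 left
January 1953 has 31 days -> back to December 31, 1952 -> 66 left
December 1952 has 31 days -> back to November 30, 1952 -> 35 left
November 1952 has 30 days -> back to October 31, 1952 -> 5 left
October 1952: 31 - 5 = 26 -> lands on October 26

Result: 1952-10-26


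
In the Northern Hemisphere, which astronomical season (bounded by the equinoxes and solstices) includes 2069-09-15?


Date: September 15
Astronomical Summer (approx.; exact equinox/solstice day varies by year): June 21 to September 21
September 15 falls within the Summer window

Summer


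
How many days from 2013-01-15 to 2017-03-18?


From 2013-01-15 to 2017-03-18
2013-01-15: day of year = 15
2017-03-18: days before March = 31 + 28 = 59 (2017 is not a leap year); day of year = 59 + 18 = 77
Rest of 2013: 365 - 15 = 350
Full years 2014 (365), 2015 (365), 2016 (366): 1096
Total = 350 + 1096 + 77 = 1523

1523 days


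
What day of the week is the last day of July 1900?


July 1900 has 31 days
Anchor: Jan 1, 1900. With p = 1900 - 1 = 1899: (p + p//4 - p//100 + p//400) mod 7 = (1899 + 474 - 18 + 4) mod 7 = 2359 mod 7 = 0 -> Monday (Mon=0 ... Sun=6)
Days before July (Jan-Jun): 181; July 1 index = (0 + 181) mod 7 = 6 -> Sunday
Last day offset: 31 - 1 = 30 days
Weekday index = (6 + 30) mod 7 = 1

Tuesday, July 31


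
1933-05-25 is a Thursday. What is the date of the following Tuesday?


Current: Thursday
Target: Tuesday
Days ahead: 5

Next Tuesday: 1933-05-30


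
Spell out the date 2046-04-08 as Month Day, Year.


ISO 2046-04-08 parses as year=2046, month=04, day=08
Month 4 -> April

April 8, 2046


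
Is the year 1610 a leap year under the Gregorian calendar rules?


Gregorian leap year rule: divisible by 4, but not by 100, unless also by 400.
1610 is not divisible by 4 -> not a leap year

No


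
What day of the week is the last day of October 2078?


October 2078 has 31 days
Anchor: Jan 1, 2078. With p = 2078 - 1 = 2077: (p + p//4 - p//100 + p//400) mod 7 = (2077 + 519 - 20 + 5) mod 7 = 2581 mod 7 = 5 -> Saturday (Mon=0 ... Sun=6)
Days before October (Jan-Sep): 273; October 1 index = (5 + 273) mod 7 = 5 -> Saturday
Last day offset: 31 - 1 = 30 days
Weekday index = (5 + 30) mod 7 = 0

Monday, October 31


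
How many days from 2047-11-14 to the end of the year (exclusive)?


Day of year: 318 of 365
Remaining = 365 - 318

47 days


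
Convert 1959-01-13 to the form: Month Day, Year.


ISO 1959-01-13 parses as year=1959, month=01, day=13
Month 1 -> January

January 13, 1959


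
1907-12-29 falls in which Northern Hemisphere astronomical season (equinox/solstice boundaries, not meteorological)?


Date: December 29
Astronomical Winter (approx.; exact equinox/solstice day varies by year): December 21 to March 19
December 29 falls within the Winter window

Winter


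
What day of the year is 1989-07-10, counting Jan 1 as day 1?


Date: July 10, 1989
Days in months 1 through 6: 181
Plus 10 days in July

Day of year: 191


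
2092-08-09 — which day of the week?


Date: August 9, 2092
Anchor: Jan 1, 2092. With p = 2092 - 1 = 2091: (p + p//4 - p//100 + p//400) mod 7 = (2091 + 522 - 20 + 5) mod 7 = 2598 mod 7 = 1 -> Tuesday (Mon=0 ... Sun=6)
Days before August (Jan-Jul): 213; offset = 213 + 9 - 1 = 221
Weekday index = (1 + 221) mod 7 = 5

Day of the week: Saturday


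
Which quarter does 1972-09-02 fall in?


Month: September (month 9)
Q1: Jan-Mar, Q2: Apr-Jun, Q3: Jul-Sep, Q4: Oct-Dec

Q3


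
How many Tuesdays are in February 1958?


February 1958 has 28 days
Anchor: Jan 1, 1958. With p = 1958 - 1 = 1957: (p + p//4 - p//100 + p//400) mod 7 = (1957 + 489 - 19 + 4) mod 7 = 2431 mod 7 = 2 -> Wednesday (Mon=0 ... Sun=6)
Days before February (Jan): 31; February 1 index = (2 + 31) mod 7 = 5 -> Saturday
First Tuesday is February 4
Tuesdays: 4, 11, 18, 25

4 Tuesdays


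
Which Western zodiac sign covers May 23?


Date: May 23
Conventional tropical zodiac dates: Gemini from May 21 onward; Cancer starts June 21
May 23 falls within the Gemini range

Gemini


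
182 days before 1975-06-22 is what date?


Start: 1975-06-22, subtract 182 days
Back 22 days from June 22 reaches May 31, 1975 -> 160 left
May 1975 has 31 days -> back to April 30, 1975 -> 129 left
April 1975 has 30 days -> back to March 31, 1975 -> 99 left
March 1975 has 31 days -> back to February 28, 1975 -> 68 left
February 1975 has 28 days -> back to January 31, 1975 -> 40 left
January 1975 has 31 days -> back to December 31, 1974 -> 9 left
December 1974: 31 - 9 = 22 -> lands on December 22

Result: 1974-12-22


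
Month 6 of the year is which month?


Month 6 of 12

June


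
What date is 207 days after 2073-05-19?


Start: 2073-05-19, add 207 days
May 2073 has 31 days: 31 - 19 = 12 days to May 31 -> 195 left
June 2073 has 30 days -> 165 left
July 2073 has 31 days -> 134 left
August 2073 has 31 days -> 103 left
September 2073 has 30 days -> 73 left
October 2073 has 31 days -> 42 left
November 2073 has 30 days -> 12 left
December 2073: 12 <= 31 -> lands on December 12

Result: 2073-12-12


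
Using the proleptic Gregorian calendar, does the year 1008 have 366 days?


Gregorian leap year rule: divisible by 4, but not by 100, unless also by 400.
1008 is divisible by 4 but not 100 -> leap year

Yes


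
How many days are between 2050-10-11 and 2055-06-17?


From 2050-10-11 to 2055-06-17
2050-10-11: days before October = 31 + 28 + 31 + 30 + 31 + 30 + 31 + 31 + 30 = 273 (2050 is not a leap year); day of year = 273 + 11 = 284
2055-06-17: days before June = 31 + 28 + 31 + 30 + 31 = 151 (2055 is not a leap year); day of year = 151 + 17 = 168
Rest of 2050: 365 - 284 = 81
Full years 2051 (365), 2052 (366), 2053 (365), 2054 (365): 1461
Total = 81 + 1461 + 168 = 1710

1710 days


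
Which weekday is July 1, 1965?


Target: July 1, 1965
Anchor: Jan 1, 1965. With p = 1965 - 1 = 1964: (p + p//4 - p//100 + p//400) mod 7 = (1964 + 491 - 19 + 4) mod 7 = 2440 mod 7 = 4 -> Friday (Mon=0 ... Sun=6)
Days before July (Jan-Jun): 181 days
Weekday index = (4 + 181) mod 7 = 3

Thursday


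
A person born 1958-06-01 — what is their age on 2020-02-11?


Birth: 1958-06-01
Reference: 2020-02-11
Year difference: 2020 - 1958 = 62
Birthday not yet reached in 2020, subtract 1

61 years old


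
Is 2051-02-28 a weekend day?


Anchor: Jan 1, 2051. With p = 2051 - 1 = 2050: (p + p//4 - p//100 + p//400) mod 7 = (2050 + 512 - 20 + 5) mod 7 = 2547 mod 7 = 6 -> Sunday (Mon=0 ... Sun=6)
Day of year: 59; offset = 58
Weekday index = (6 + 58) mod 7 = 1 -> Tuesday
Weekend days: Saturday, Sunday

No


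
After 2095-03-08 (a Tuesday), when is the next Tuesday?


Current: Tuesday
Target: Tuesday
Days ahead: 7

Next Tuesday: 2095-03-15


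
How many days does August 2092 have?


August 2092

31 days


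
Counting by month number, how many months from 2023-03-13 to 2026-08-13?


From March 2023 to August 2026
3 years * 12 = 36 months, plus 5 months = 41

41 months


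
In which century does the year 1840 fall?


Century = (year - 1) // 100 + 1
= (1840 - 1) // 100 + 1
= 1839 // 100 + 1
= 18 + 1

19th century


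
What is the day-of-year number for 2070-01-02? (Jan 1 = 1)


Date: January 2, 2070
No months before January
Plus 2 days in January

Day of year: 2


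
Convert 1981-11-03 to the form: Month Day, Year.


ISO 1981-11-03 parses as year=1981, month=11, day=03
Month 11 -> November

November 3, 1981


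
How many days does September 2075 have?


September 2075

30 days


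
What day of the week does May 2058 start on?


Target: May 1, 2058
Anchor: Jan 1, 2058. With p = 2058 - 1 = 2057: (p + p//4 - p//100 + p//400) mod 7 = (2057 + 514 - 20 + 5) mod 7 = 2556 mod 7 = 1 -> Tuesday (Mon=0 ... Sun=6)
Days before May (Jan-Apr): 120 days
Weekday index = (1 + 120) mod 7 = 2

Wednesday


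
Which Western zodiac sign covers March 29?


Date: March 29
Conventional tropical zodiac dates: Aries from March 21 onward; Taurus starts April 20
March 29 falls within the Aries range

Aries


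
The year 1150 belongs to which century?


Century = (year - 1) // 100 + 1
= (1150 - 1) // 100 + 1
= 1149 // 100 + 1
= 11 + 1

12th century


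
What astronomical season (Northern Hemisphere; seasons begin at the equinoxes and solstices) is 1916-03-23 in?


Date: March 23
Astronomical Spring (approx.; exact equinox/solstice day varies by year): March 20 to June 20
March 23 falls within the Spring window

Spring


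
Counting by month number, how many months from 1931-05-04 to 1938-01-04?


From May 1931 to January 1938
7 years * 12 = 84 months, minus 4 months = 80

80 months


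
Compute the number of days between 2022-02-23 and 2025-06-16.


From 2022-02-23 to 2025-06-16
2022-02-23: days before February = 31; day of year = 31 + 23 = 54
2025-06-16: days before June = 31 + 28 + 31 + 30 + 31 = 151 (2025 is not a leap year); day of year = 151 + 16 = 167
Rest of 2022: 365 - 54 = 311
Full years 2023 (365), 2024 (366): 731
Total = 311 + 731 + 167 = 1209

1209 days


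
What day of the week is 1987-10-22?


Date: October 22, 1987
Anchor: Jan 1, 1987. With p = 1987 - 1 = 1986: (p + p//4 - p//100 + p//400) mod 7 = (1986 + 496 - 19 + 4) mod 7 = 2467 mod 7 = 3 -> Thursday (Mon=0 ... Sun=6)
Days before October (Jan-Sep): 273; offset = 273 + 22 - 1 = 294
Weekday index = (3 + 294) mod 7 = 3

Day of the week: Thursday


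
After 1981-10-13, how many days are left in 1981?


Day of year: 286 of 365
Remaining = 365 - 286

79 days


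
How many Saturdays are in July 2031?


July 2031 has 31 days
Anchor: Jan 1, 2031. With p = 2031 - 1 = 2030: (p + p//4 - p//100 + p//400) mod 7 = (2030 + 507 - 20 + 5) mod 7 = 2522 mod 7 = 2 -> Wednesday (Mon=0 ... Sun=6)
Days before July (Jan-Jun): 181; July 1 index = (2 + 181) mod 7 = 1 -> Tuesday
First Saturday is July 5
Saturdays: 5, 12, 19, 26

4 Saturdays


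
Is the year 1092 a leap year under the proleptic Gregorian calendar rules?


Gregorian leap year rule: divisible by 4, but not by 100, unless also by 400.
1092 is divisible by 4 but not 100 -> leap year

Yes


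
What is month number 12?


Month 12 of 12

December


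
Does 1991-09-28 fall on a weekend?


Anchor: Jan 1, 1991. With p = 1991 - 1 = 1990: (p + p//4 - p//100 + p//400) mod 7 = (1990 + 497 - 19 + 4) mod 7 = 2472 mod 7 = 1 -> Tuesday (Mon=0 ... Sun=6)
Day of year: 271; offset = 270
Weekday index = (1 + 270) mod 7 = 5 -> Saturday
Weekend days: Saturday, Sunday

Yes


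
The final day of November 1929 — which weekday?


November 1929 has 30 days
Anchor: Jan 1, 1929. With p = 1929 - 1 = 1928: (p + p//4 - p//100 + p//400) mod 7 = (1928 + 482 - 19 + 4) mod 7 = 2395 mod 7 = 1 -> Tuesday (Mon=0 ... Sun=6)
Days before November (Jan-Oct): 304; November 1 index = (1 + 304) mod 7 = 4 -> Friday
Last day offset: 30 - 1 = 29 days
Weekday index = (4 + 29) mod 7 = 5

Saturday, November 30


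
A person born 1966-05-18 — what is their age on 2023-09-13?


Birth: 1966-05-18
Reference: 2023-09-13
Year difference: 2023 - 1966 = 57

57 years old


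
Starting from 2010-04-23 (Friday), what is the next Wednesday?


Current: Friday
Target: Wednesday
Days ahead: 5

Next Wednesday: 2010-04-28


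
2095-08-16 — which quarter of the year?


Month: August (month 8)
Q1: Jan-Mar, Q2: Apr-Jun, Q3: Jul-Sep, Q4: Oct-Dec

Q3


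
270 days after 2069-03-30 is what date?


Start: 2069-03-30, add 270 days
March 2069 has 31 days: 31 - 30 = 1 day to March 31 -> 269 left
April 2069 has 30 days -> 239 left
May 2069 has 31 days -> 208 left
June 2069 has 30 days -> 178 left
July 2069 has 31 days -> 147 left
August 2069 has 31 days -> 116 left
September 2069 has 30 days -> 86 left
October 2069 has 31 days -> 55 left
November 2069 has 30 days -> 25 left
December 2069: 25 <= 31 -> lands on December 25

Result: 2069-12-25


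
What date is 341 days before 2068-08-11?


Start: 2068-08-11, subtract 341 days
Back 11 days from August 11 reaches July 31, 2068 -> 330 left
July 2068 has 31 days -> back to June 30, 2068 -> 299 left
June 2068 has 30 days -> back to May 31, 2068 -> 269 left
May 2068 has 31 days -> back to April 30, 2068 -> 238 left
April 2068 has 30 days -> back to March 31, 2068 -> 208 left
March 2068 has 31 days -> back to February 29, 2068 -> 177 left
February 2068 has 29 days -> back to January 31, 2068 -> 148 left
January 2068 has 31 days -> back to December 31, 2067 -> 117 left
December 2067 has 31 days -> back to November 30, 2067 -> 86 left
November 2067 has 30 days -> back to October 31, 2067 -> 56 left
October 2067 has 31 days -> back to September 30, 2067 -> 25 left
September 2067: 30 - 25 = 5 -> lands on September 5

Result: 2067-09-05


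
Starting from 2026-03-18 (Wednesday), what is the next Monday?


Current: Wednesday
Target: Monday
Days ahead: 5

Next Monday: 2026-03-23


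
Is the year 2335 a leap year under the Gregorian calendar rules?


Gregorian leap year rule: divisible by 4, but not by 100, unless also by 400.
2335 is not divisible by 4 -> not a leap year

No


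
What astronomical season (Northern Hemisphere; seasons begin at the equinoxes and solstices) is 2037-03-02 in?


Date: March 2
Astronomical Winter (approx.; exact equinox/solstice day varies by year): December 21 to March 19
March 2 falls within the Winter window

Winter


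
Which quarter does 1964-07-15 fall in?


Month: July (month 7)
Q1: Jan-Mar, Q2: Apr-Jun, Q3: Jul-Sep, Q4: Oct-Dec

Q3


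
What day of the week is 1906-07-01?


Date: July 1, 1906
Anchor: Jan 1, 1906. With p = 1906 - 1 = 1905: (p + p//4 - p//100 + p//400) mod 7 = (1905 + 476 - 19 + 4) mod 7 = 2366 mod 7 = 0 -> Monday (Mon=0 ... Sun=6)
Days before July (Jan-Jun): 181; offset = 181 + 1 - 1 = 181
Weekday index = (0 + 181) mod 7 = 6

Day of the week: Sunday


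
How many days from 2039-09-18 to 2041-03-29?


From 2039-09-18 to 2041-03-29
2039-09-18: days before September = 31 + 28 + 31 + 30 + 31 + 30 + 31 + 31 = 243 (2039 is not a leap year); day of year = 243 + 18 = 261
2041-03-29: days before March = 31 + 28 = 59 (2041 is not a leap year); day of year = 59 + 29 = 88
Rest of 2039: 365 - 261 = 104
Full years 2040 (366): 366
Total = 104 + 366 + 88 = 558

558 days


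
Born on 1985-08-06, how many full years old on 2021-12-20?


Birth: 1985-08-06
Reference: 2021-12-20
Year difference: 2021 - 1985 = 36

36 years old


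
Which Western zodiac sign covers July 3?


Date: July 3
Conventional tropical zodiac dates: Cancer from June 21 onward; Leo starts July 23
July 3 falls within the Cancer range

Cancer


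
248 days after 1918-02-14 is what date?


Start: 1918-02-14, add 248 days
February 1918 has 28 days: 28 - 14 = 14 days to February 28 -> 234 left
March 1918 has 31 days -> 203 left
April 1918 has 30 days -> 173 left
May 1918 has 31 days -> 142 left
June 1918 has 30 days -> 112 left
July 1918 has 31 days -> 81 left
August 1918 has 31 days -> 50 left
September 1918 has 30 days -> 20 left
October 1918: 20 <= 31 -> lands on October 20

Result: 1918-10-20


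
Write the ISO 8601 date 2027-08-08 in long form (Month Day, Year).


ISO 2027-08-08 parses as year=2027, month=08, day=08
Month 8 -> August

August 8, 2027


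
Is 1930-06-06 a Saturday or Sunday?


Anchor: Jan 1, 1930. With p = 1930 - 1 = 1929: (p + p//4 - p//100 + p//400) mod 7 = (1929 + 482 - 19 + 4) mod 7 = 2396 mod 7 = 2 -> Wednesday (Mon=0 ... Sun=6)
Day of year: 157; offset = 156
Weekday index = (2 + 156) mod 7 = 4 -> Friday
Weekend days: Saturday, Sunday

No


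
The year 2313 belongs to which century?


Century = (year - 1) // 100 + 1
= (2313 - 1) // 100 + 1
= 2312 // 100 + 1
= 23 + 1

24th century


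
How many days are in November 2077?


November 2077

30 days


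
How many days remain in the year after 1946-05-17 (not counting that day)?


Day of year: 137 of 365
Remaining = 365 - 137

228 days


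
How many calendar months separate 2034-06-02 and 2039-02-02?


From June 2034 to February 2039
5 years * 12 = 60 months, minus 4 months = 56

56 months


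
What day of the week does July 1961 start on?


Target: July 1, 1961
Anchor: Jan 1, 1961. With p = 1961 - 1 = 1960: (p + p//4 - p//100 + p//400) mod 7 = (1960 + 490 - 19 + 4) mod 7 = 2435 mod 7 = 6 -> Sunday (Mon=0 ... Sun=6)
Days before July (Jan-Jun): 181 days
Weekday index = (6 + 181) mod 7 = 5

Saturday


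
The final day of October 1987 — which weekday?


October 1987 has 31 days
Anchor: Jan 1, 1987. With p = 1987 - 1 = 1986: (p + p//4 - p//100 + p//400) mod 7 = (1986 + 496 - 19 + 4) mod 7 = 2467 mod 7 = 3 -> Thursday (Mon=0 ... Sun=6)
Days before October (Jan-Sep): 273; October 1 index = (3 + 273) mod 7 = 3 -> Thursday
Last day offset: 31 - 1 = 30 days
Weekday index = (3 + 30) mod 7 = 5

Saturday, October 31


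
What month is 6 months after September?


September is month 9
9 + 6 = 15; wrap: 15 - 12 = 3

March


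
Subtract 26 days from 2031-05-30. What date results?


Start: 2031-05-30, subtract 26 days
30 - 26 = 4 stays within May 2031

Result: 2031-05-04


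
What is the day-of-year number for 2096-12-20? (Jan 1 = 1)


Date: December 20, 2096
Days in months 1 through 11: 335
Plus 20 days in December

Day of year: 355


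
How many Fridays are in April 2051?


April 2051 has 30 days
Anchor: Jan 1, 2051. With p = 2051 - 1 = 2050: (p + p//4 - p//100 + p//400) mod 7 = (2050 + 512 - 20 + 5) mod 7 = 2547 mod 7 = 6 -> Sunday (Mon=0 ... Sun=6)
Days before April (Jan-Mar): 90; April 1 index = (6 + 90) mod 7 = 5 -> Saturday
First Friday is April 7
Fridays: 7, 14, 21, 28

4 Fridays


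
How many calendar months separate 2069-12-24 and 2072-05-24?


From December 2069 to May 2072
3 years * 12 = 36 months, minus 7 months = 29

29 months


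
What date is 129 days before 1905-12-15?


Start: 1905-12-15, subtract 129 days
Back 15 days from December 15 reaches November 30, 1905 -> 114 left
November 1905 has 30 days -> back to October 31, 1905 -> 84 left
October 1905 has 31 days -> back to September 30, 1905 -> 53 left
September 1905 has 30 days -> back to August 31, 1905 -> 23 left
August 1905: 31 - 23 = 8 -> lands on August 8

Result: 1905-08-08


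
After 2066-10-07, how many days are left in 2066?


Day of year: 280 of 365
Remaining = 365 - 280

85 days


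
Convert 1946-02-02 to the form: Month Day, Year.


ISO 1946-02-02 parses as year=1946, month=02, day=02
Month 2 -> February

February 2, 1946


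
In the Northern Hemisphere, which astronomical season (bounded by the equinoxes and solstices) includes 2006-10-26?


Date: October 26
Astronomical Autumn (approx.; exact equinox/solstice day varies by year): September 22 to December 20
October 26 falls within the Autumn window

Autumn


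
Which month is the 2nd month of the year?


Month 2 of 12

February


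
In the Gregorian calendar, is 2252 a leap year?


Gregorian leap year rule: divisible by 4, but not by 100, unless also by 400.
2252 is divisible by 4 but not 100 -> leap year

Yes


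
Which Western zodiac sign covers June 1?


Date: June 1
Conventional tropical zodiac dates: Gemini from May 21 onward; Cancer starts June 21
June 1 falls within the Gemini range

Gemini


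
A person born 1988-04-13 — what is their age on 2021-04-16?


Birth: 1988-04-13
Reference: 2021-04-16
Year difference: 2021 - 1988 = 33

33 years old


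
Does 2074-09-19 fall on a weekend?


Anchor: Jan 1, 2074. With p = 2074 - 1 = 2073: (p + p//4 - p//100 + p//400) mod 7 = (2073 + 518 - 20 + 5) mod 7 = 2576 mod 7 = 0 -> Monday (Mon=0 ... Sun=6)
Day of year: 262; offset = 261
Weekday index = (0 + 261) mod 7 = 2 -> Wednesday
Weekend days: Saturday, Sunday

No


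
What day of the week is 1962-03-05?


Date: March 5, 1962
Anchor: Jan 1, 1962. With p = 1962 - 1 = 1961: (p + p//4 - p//100 + p//400) mod 7 = (1961 + 490 - 19 + 4) mod 7 = 2436 mod 7 = 0 -> Monday (Mon=0 ... Sun=6)
Days before March (Jan-Feb): 59; offset = 59 + 5 - 1 = 63
Weekday index = (0 + 63) mod 7 = 0

Day of the week: Monday


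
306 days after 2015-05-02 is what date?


Start: 2015-05-02, add 306 days
May 2015 has 31 days: 31 - 2 = 29 days to May 31 -> 277 left
June 2015 has 30 days -> 247 left
July 2015 has 31 days -> 216 left
August 2015 has 31 days -> 185 left
September 2015 has 30 days -> 155 left
October 2015 has 31 days -> 124 left
November 2015 has 30 days -> 94 left
December 2015 has 31 days -> 63 left
January 2016 has 31 days -> 32 left
February 2016 has 29 days -> 3 left
March 2016: 3 <= 31 -> lands on March 3

Result: 2016-03-03


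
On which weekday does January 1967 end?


January 1967 has 31 days
Anchor: Jan 1, 1967. With p = 1967 - 1 = 1966: (p + p//4 - p//100 + p//400) mod 7 = (1966 + 491 - 19 + 4) mod 7 = 2442 mod 7 = 6 -> Sunday (Mon=0 ... Sun=6)
January 1 is the anchor itself -> Sunday
Last day offset: 31 - 1 = 30 days
Weekday index = (6 + 30) mod 7 = 1

Tuesday, January 31


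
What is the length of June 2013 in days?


June 2013

30 days


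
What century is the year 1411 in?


Century = (year - 1) // 100 + 1
= (1411 - 1) // 100 + 1
= 1410 // 100 + 1
= 14 + 1

15th century


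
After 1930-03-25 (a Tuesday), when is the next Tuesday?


Current: Tuesday
Target: Tuesday
Days ahead: 7

Next Tuesday: 1930-04-01


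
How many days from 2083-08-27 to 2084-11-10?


From 2083-08-27 to 2084-11-10
2083-08-27: days before August = 31 + 28 + 31 + 30 + 31 + 30 + 31 = 212 (2083 is not a leap year); day of year = 212 + 27 = 239
2084-11-10: days before November = 31 + 29 + 31 + 30 + 31 + 30 + 31 + 31 + 30 + 31 = 305 (2084 is a leap year); day of year = 305 + 10 = 315
Rest of 2083: 365 - 239 = 126
Total = 126 + 315 = 441

441 days


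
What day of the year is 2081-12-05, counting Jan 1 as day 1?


Date: December 5, 2081
Days in months 1 through 11: 334
Plus 5 days in December

Day of year: 339


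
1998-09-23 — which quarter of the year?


Month: September (month 9)
Q1: Jan-Mar, Q2: Apr-Jun, Q3: Jul-Sep, Q4: Oct-Dec

Q3


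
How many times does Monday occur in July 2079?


July 2079 has 31 days
Anchor: Jan 1, 2079. With p = 2079 - 1 = 2078: (p + p//4 - p//100 + p//400) mod 7 = (2078 + 519 - 20 + 5) mod 7 = 2582 mod 7 = 6 -> Sunday (Mon=0 ... Sun=6)
Days before July (Jan-Jun): 181; July 1 index = (6 + 181) mod 7 = 5 -> Saturday
First Monday is July 3
Mondays: 3, 10, 17, 24, 31

5 Mondays


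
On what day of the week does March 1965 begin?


Target: March 1, 1965
Anchor: Jan 1, 1965. With p = 1965 - 1 = 1964: (p + p//4 - p//100 + p//400) mod 7 = (1964 + 491 - 19 + 4) mod 7 = 2440 mod 7 = 4 -> Friday (Mon=0 ... Sun=6)
Days before March (Jan-Feb): 59 days
Weekday index = (4 + 59) mod 7 = 0

Monday


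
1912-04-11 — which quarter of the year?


Month: April (month 4)
Q1: Jan-Mar, Q2: Apr-Jun, Q3: Jul-Sep, Q4: Oct-Dec

Q2


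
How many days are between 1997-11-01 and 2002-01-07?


From 1997-11-01 to 2002-01-07
1997-11-01: days before November = 31 + 28 + 31 + 30 + 31 + 30 + 31 + 31 + 30 + 31 = 304 (1997 is not a leap year); day of year = 304 + 1 = 305
2002-01-07: day of year = 7
Rest of 1997: 365 - 305 = 60
Full years 1998 (365), 1999 (365), 2000 (366), 2001 (365): 1461
Total = 60 + 1461 + 7 = 1528

1528 days


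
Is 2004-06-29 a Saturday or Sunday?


Anchor: Jan 1, 2004. With p = 2004 - 1 = 2003: (p + p//4 - p//100 + p//400) mod 7 = (2003 + 500 - 20 + 5) mod 7 = 2488 mod 7 = 3 -> Thursday (Mon=0 ... Sun=6)
Day of year: 181; offset = 180
Weekday index = (3 + 180) mod 7 = 1 -> Tuesday
Weekend days: Saturday, Sunday

No


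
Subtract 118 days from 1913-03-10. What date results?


Start: 1913-03-10, subtract 118 days
Back 10 days from March 10 reaches February 28, 1913 -> 108 left
February 1913 has 28 days -> back to January 31, 1913 -> 80 left
January 1913 has 31 days -> back to December 31, 1912 -> 49 left
December 1912 has 31 days -> back to November 30, 1912 -> 18 left
November 1912: 30 - 18 = 12 -> lands on November 12

Result: 1912-11-12


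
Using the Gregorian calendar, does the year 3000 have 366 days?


Gregorian leap year rule: divisible by 4, but not by 100, unless also by 400.
3000 is divisible by 100 but not 400 -> not a leap year

No


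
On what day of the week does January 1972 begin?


Target: January 1, 1972
Anchor: Jan 1, 1972. With p = 1972 - 1 = 1971: (p + p//4 - p//100 + p//400) mod 7 = (1971 + 492 - 19 + 4) mod 7 = 2448 mod 7 = 5 -> Saturday (Mon=0 ... Sun=6)
Offset from anchor: 0 days
Weekday index = (5 + 0) mod 7 = 5

Saturday


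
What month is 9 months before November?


November is month 11
11 - 9 = 2

February


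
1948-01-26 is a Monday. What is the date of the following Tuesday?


Current: Monday
Target: Tuesday
Days ahead: 1

Next Tuesday: 1948-01-27


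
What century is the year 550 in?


Century = (year - 1) // 100 + 1
= (550 - 1) // 100 + 1
= 549 // 100 + 1
= 5 + 1

6th century


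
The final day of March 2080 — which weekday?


March 2080 has 31 days
Anchor: Jan 1, 2080. With p = 2080 - 1 = 2079: (p + p//4 - p//100 + p//400) mod 7 = (2079 + 519 - 20 + 5) mod 7 = 2583 mod 7 = 0 -> Monday (Mon=0 ... Sun=6)
Days before March (Jan-Feb): 60; March 1 index = (0 + 60) mod 7 = 4 -> Friday
Last day offset: 31 - 1 = 30 days
Weekday index = (4 + 30) mod 7 = 6

Sunday, March 31


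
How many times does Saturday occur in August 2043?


August 2043 has 31 days
Anchor: Jan 1, 2043. With p = 2043 - 1 = 2042: (p + p//4 - p//100 + p//400) mod 7 = (2042 + 510 - 20 + 5) mod 7 = 2537 mod 7 = 3 -> Thursday (Mon=0 ... Sun=6)
Days before August (Jan-Jul): 212; August 1 index = (3 + 212) mod 7 = 5 -> Saturday
First Saturday is August 1
Saturdays: 1, 8, 15, 22, 29

5 Saturdays


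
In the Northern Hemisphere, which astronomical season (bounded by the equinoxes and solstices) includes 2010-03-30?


Date: March 30
Astronomical Spring (approx.; exact equinox/solstice day varies by year): March 20 to June 20
March 30 falls within the Spring window

Spring


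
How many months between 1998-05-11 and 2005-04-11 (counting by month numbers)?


From May 1998 to April 2005
7 years * 12 = 84 months, minus 1 month = 83

83 months


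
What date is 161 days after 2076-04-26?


Start: 2076-04-26, add 161 days
April 2076 has 30 days: 30 - 26 = 4 days to April 30 -> 157 left
May 2076 has 31 days -> 126 left
June 2076 has 30 days -> 96 left
July 2076 has 31 days -> 65 left
August 2076 has 31 days -> 34 left
September 2076 has 30 days -> 4 left
October 2076: 4 <= 31 -> lands on October 4

Result: 2076-10-04


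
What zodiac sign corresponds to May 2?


Date: May 2
Conventional tropical zodiac dates: Taurus from April 20 onward; Gemini starts May 21
May 2 falls within the Taurus range

Taurus


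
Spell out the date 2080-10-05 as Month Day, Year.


ISO 2080-10-05 parses as year=2080, month=10, day=05
Month 10 -> October

October 5, 2080


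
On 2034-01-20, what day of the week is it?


Date: January 20, 2034
Anchor: Jan 1, 2034. With p = 2034 - 1 = 2033: (p + p//4 - p//100 + p//400) mod 7 = (2033 + 508 - 20 + 5) mod 7 = 2526 mod 7 = 6 -> Sunday (Mon=0 ... Sun=6)
Days into year = 20 - 1 = 19
Weekday index = (6 + 19) mod 7 = 4

Day of the week: Friday


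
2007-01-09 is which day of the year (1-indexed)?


Date: January 9, 2007
No months before January
Plus 9 days in January

Day of year: 9


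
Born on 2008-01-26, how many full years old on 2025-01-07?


Birth: 2008-01-26
Reference: 2025-01-07
Year difference: 2025 - 2008 = 17
Birthday not yet reached in 2025, subtract 1

16 years old


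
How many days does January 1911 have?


January 1911

31 days


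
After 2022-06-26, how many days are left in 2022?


Day of year: 177 of 365
Remaining = 365 - 177

188 days


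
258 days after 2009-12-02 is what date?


Start: 2009-12-02, add 258 days
December 2009 has 31 days: 31 - 2 = 29 days to December 31 -> 229 left
January 2010 has 31 days -> 198 left
February 2010 has 28 days -> 170 left
March 2010 has 31 days -> 139 left
April 2010 has 30 days -> 109 left
May 2010 has 31 days -> 78 left
June 2010 has 30 days -> 48 left
July 2010 has 31 days -> 17 left
August 2010: 17 <= 31 -> lands on August 17

Result: 2010-08-17


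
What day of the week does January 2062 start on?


Target: January 1, 2062
Anchor: Jan 1, 2062. With p = 2062 - 1 = 2061: (p + p//4 - p//100 + p//400) mod 7 = (2061 + 515 - 20 + 5) mod 7 = 2561 mod 7 = 6 -> Sunday (Mon=0 ... Sun=6)
Offset from anchor: 0 days
Weekday index = (6 + 0) mod 7 = 6

Sunday


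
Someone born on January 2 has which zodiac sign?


Date: January 2
Conventional tropical zodiac dates: Capricorn from December 22 onward; Aquarius starts January 20
January 2 falls within the Capricorn range

Capricorn


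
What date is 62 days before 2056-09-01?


Start: 2056-09-01, subtract 62 days
Back 1 day from September 1 reaches August 31, 2056 -> 61 left
August 2056 has 31 days -> back to July 31, 2056 -> 30 left
July 2056: 31 - 30 = 1 -> lands on July 1

Result: 2056-07-01


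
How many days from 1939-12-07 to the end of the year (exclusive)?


Day of year: 341 of 365
Remaining = 365 - 341

24 days


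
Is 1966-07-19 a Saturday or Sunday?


Anchor: Jan 1, 1966. With p = 1966 - 1 = 1965: (p + p//4 - p//100 + p//400) mod 7 = (1965 + 491 - 19 + 4) mod 7 = 2441 mod 7 = 5 -> Saturday (Mon=0 ... Sun=6)
Day of year: 200; offset = 199
Weekday index = (5 + 199) mod 7 = 1 -> Tuesday
Weekend days: Saturday, Sunday

No


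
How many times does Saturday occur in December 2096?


December 2096 has 31 days
Anchor: Jan 1, 2096. With p = 2096 - 1 = 2095: (p + p//4 - p//100 + p//400) mod 7 = (2095 + 523 - 20 + 5) mod 7 = 2603 mod 7 = 6 -> Sunday (Mon=0 ... Sun=6)
Days before December (Jan-Nov): 335; December 1 index = (6 + 335) mod 7 = 5 -> Saturday
First Saturday is December 1
Saturdays: 1, 8, 15, 22, 29

5 Saturdays


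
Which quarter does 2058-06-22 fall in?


Month: June (month 6)
Q1: Jan-Mar, Q2: Apr-Jun, Q3: Jul-Sep, Q4: Oct-Dec

Q2


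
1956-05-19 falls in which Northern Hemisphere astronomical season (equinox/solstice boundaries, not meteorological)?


Date: May 19
Astronomical Spring (approx.; exact equinox/solstice day varies by year): March 20 to June 20
May 19 falls within the Spring window

Spring
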